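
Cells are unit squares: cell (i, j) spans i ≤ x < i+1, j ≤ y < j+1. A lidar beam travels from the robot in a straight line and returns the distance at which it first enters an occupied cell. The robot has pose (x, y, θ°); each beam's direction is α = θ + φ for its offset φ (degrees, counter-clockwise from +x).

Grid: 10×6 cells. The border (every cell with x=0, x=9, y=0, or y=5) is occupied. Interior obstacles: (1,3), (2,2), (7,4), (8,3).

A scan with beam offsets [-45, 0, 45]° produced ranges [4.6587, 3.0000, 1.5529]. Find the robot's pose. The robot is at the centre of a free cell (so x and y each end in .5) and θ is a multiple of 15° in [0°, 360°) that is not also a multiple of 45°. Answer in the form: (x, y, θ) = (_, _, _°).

The pose lattice has 28·16 = 448 candidates. Test each by forward raycasting.
  (6.5, 3.5, 255°): beam 1 = 5.0000 ≠ 4.6587 ✗
  (3.5, 1.5, 285°): beam 1 = 0.5774 ≠ 4.6587 ✗
  (5.5, 4.5, 30°): beam 1 = 1.5529 ≠ 4.6587 ✗
  (7.5, 1.5, 165°): beam 1 = 4.0415 ≠ 4.6587 ✗
  …
  (6.5, 2.5, 210°): r_1=4.6587, r_2=3.0000, r_3=1.5529 — all match ✓
Only this pose fits every beam.

(x, y, θ) = (6.5, 2.5, 210°)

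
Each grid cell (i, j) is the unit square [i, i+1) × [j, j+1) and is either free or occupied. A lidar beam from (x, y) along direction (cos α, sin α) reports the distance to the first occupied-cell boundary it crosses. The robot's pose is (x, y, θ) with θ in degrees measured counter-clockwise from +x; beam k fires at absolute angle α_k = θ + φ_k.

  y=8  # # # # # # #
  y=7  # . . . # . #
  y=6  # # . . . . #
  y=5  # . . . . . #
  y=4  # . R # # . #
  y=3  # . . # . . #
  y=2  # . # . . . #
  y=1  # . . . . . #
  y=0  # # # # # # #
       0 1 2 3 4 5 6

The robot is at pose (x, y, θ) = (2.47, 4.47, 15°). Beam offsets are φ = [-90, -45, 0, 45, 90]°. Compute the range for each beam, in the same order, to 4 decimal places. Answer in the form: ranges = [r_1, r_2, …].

beam 1: φ=-90°, α=285°
  direction (0.2588, -0.9659); cell (2,4); t to first gridline: x 2.0478, y 0.4866 (then +3.8637 / +1.0353)
    (2,3) via y @ 0.4866
    (2,2) via y @ 1.5219  # hit
  → r_1 = 1.5219
beam 2: φ=-45°, α=330°
  direction (0.8660, -0.5000); cell (2,4); t to first gridline: x 0.6120, y 0.9400 (then +1.1547 / +2.0000)
    (3,4) via x @ 0.6120  # hit
  → r_2 = 0.6120
beam 3: φ=0°, α=15°
  direction (0.9659, 0.2588); cell (2,4); t to first gridline: x 0.5487, y 2.0478 (then +1.0353 / +3.8637)
    (3,4) via x @ 0.5487  # hit
  → r_3 = 0.5487
beam 4: φ=45°, α=60°
  direction (0.5000, 0.8660); cell (2,4); t to first gridline: x 1.0600, y 0.6120 (then +2.0000 / +1.1547)
    (2,5) via y @ 0.6120
    (3,5) via x @ 1.0600
    (3,6) via y @ 1.7667
    (3,7) via y @ 2.9214
    (4,7) via x @ 3.0600  # hit
  → r_4 = 3.0600
beam 5: φ=90°, α=105°
  direction (-0.2588, 0.9659); cell (2,4); t to first gridline: x 1.8159, y 0.5487 (then +3.8637 / +1.0353)
    (2,5) via y @ 0.5487
    (2,6) via y @ 1.5840
    (1,6) via x @ 1.8159  # hit
  → r_5 = 1.8159

ranges = [1.5219, 0.6120, 0.5487, 3.0600, 1.8159]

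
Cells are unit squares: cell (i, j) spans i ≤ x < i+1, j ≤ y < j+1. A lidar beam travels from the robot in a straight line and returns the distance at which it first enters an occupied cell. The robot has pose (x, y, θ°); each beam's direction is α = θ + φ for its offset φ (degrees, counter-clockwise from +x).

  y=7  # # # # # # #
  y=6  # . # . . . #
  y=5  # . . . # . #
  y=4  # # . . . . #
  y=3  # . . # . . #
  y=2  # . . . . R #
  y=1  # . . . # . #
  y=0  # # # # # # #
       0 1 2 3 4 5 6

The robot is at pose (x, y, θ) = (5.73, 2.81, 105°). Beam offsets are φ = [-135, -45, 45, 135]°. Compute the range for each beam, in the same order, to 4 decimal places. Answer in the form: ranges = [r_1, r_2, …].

beam 1: φ=-135°, α=330°
  cosα=0.8660 sinα=-0.5000 | (5,2) | tMaxX 0.3118 tMaxY 1.6200 | tΔX 1.1547 tΔY 2.0000
    t=0.3118 [x] (6,2) — stop
  → r_1 = 0.3118
beam 2: φ=-45°, α=60°
  cosα=0.5000 sinα=0.8660 | (5,2) | tMaxX 0.5400 tMaxY 0.2194 | tΔX 2.0000 tΔY 1.1547
    t=0.2194 [y] (5,3)
    t=0.5400 [x] (6,3) — stop
  → r_2 = 0.5400
beam 3: φ=45°, α=150°
  cosα=-0.8660 sinα=0.5000 | (5,2) | tMaxX 0.8429 tMaxY 0.3800 | tΔX 1.1547 tΔY 2.0000
    t=0.3800 [y] (5,3)
    t=0.8429 [x] (4,3)
    t=1.9976 [x] (3,3) — stop
  → r_3 = 1.9976
beam 4: φ=135°, α=240°
  cosα=-0.5000 sinα=-0.8660 | (5,2) | tMaxX 1.4600 tMaxY 0.9353 | tΔX 2.0000 tΔY 1.1547
    t=0.9353 [y] (5,1)
    t=1.4600 [x] (4,1) — stop
  → r_4 = 1.4600

ranges = [0.3118, 0.5400, 1.9976, 1.4600]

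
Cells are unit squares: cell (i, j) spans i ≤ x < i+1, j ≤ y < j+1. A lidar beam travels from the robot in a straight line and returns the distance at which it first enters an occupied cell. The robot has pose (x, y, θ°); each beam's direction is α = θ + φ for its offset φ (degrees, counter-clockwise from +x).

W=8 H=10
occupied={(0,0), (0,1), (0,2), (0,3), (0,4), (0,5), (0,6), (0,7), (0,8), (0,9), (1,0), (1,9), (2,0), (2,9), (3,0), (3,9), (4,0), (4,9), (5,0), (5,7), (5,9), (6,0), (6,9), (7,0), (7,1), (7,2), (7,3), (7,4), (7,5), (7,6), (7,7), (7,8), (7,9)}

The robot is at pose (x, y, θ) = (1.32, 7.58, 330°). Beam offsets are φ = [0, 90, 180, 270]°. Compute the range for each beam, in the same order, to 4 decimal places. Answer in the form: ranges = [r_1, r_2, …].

ranges = [6.5587, 1.6397, 0.3695, 0.6400]

beam 1: φ=0°, α=330°
  cosα=0.8660 sinα=-0.5000 | (1,7) | tMaxX 0.7852 tMaxY 1.1600 | tΔX 1.1547 tΔY 2.0000
    t=0.7852 [x] (2,7)
    t=1.1600 [y] (2,6)
    t=1.9399 [x] (3,6)
    t=3.0946 [x] (4,6)
    t=3.1600 [y] (4,5)
    t=4.2493 [x] (5,5)
    t=5.1600 [y] (5,4)
    t=5.4040 [x] (6,4)
    t=6.5587 [x] (7,4) — stop
  → r_1 = 6.5587
beam 2: φ=90°, α=60°
  cosα=0.5000 sinα=0.8660 | (1,7) | tMaxX 1.3600 tMaxY 0.4850 | tΔX 2.0000 tΔY 1.1547
    t=0.4850 [y] (1,8)
    t=1.3600 [x] (2,8)
    t=1.6397 [y] (2,9) — stop
  → r_2 = 1.6397
beam 3: φ=180°, α=150°
  cosα=-0.8660 sinα=0.5000 | (1,7) | tMaxX 0.3695 tMaxY 0.8400 | tΔX 1.1547 tΔY 2.0000
    t=0.3695 [x] (0,7) — stop
  → r_3 = 0.3695
beam 4: φ=270°, α=240°
  cosα=-0.5000 sinα=-0.8660 | (1,7) | tMaxX 0.6400 tMaxY 0.6697 | tΔX 2.0000 tΔY 1.1547
    t=0.6400 [x] (0,7) — stop
  → r_4 = 0.6400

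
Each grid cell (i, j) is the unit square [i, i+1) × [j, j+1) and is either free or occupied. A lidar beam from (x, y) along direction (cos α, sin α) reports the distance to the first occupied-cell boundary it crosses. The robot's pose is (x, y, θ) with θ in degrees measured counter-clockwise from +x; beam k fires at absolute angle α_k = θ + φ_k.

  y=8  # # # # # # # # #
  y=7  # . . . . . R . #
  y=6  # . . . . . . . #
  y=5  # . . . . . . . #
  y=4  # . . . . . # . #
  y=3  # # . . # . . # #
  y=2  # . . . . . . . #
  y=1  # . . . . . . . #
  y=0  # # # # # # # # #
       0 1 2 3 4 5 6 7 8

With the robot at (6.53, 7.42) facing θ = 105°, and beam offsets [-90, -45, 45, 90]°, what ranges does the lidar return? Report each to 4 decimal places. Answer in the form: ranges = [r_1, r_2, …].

ranges = [1.5219, 0.6697, 1.1600, 5.7251]

beam 1: φ=-90°, α=15°
  cosα=0.9659 sinα=0.2588 | (6,7) | tMaxX 0.4866 tMaxY 2.2409 | tΔX 1.0353 tΔY 3.8637
    t=0.4866 [x] (7,7)
    t=1.5219 [x] (8,7) — stop
  → r_1 = 1.5219
beam 2: φ=-45°, α=60°
  cosα=0.5000 sinα=0.8660 | (6,7) | tMaxX 0.9400 tMaxY 0.6697 | tΔX 2.0000 tΔY 1.1547
    t=0.6697 [y] (6,8) — stop
  → r_2 = 0.6697
beam 3: φ=45°, α=150°
  cosα=-0.8660 sinα=0.5000 | (6,7) | tMaxX 0.6120 tMaxY 1.1600 | tΔX 1.1547 tΔY 2.0000
    t=0.6120 [x] (5,7)
    t=1.1600 [y] (5,8) — stop
  → r_3 = 1.1600
beam 4: φ=90°, α=195°
  cosα=-0.9659 sinα=-0.2588 | (6,7) | tMaxX 0.5487 tMaxY 1.6228 | tΔX 1.0353 tΔY 3.8637
    t=0.5487 [x] (5,7)
    t=1.5840 [x] (4,7)
    t=1.6228 [y] (4,6)
    t=2.6192 [x] (3,6)
    t=3.6545 [x] (2,6)
    t=4.6898 [x] (1,6)
    t=5.4865 [y] (1,5)
    t=5.7251 [x] (0,5) — stop
  → r_4 = 5.7251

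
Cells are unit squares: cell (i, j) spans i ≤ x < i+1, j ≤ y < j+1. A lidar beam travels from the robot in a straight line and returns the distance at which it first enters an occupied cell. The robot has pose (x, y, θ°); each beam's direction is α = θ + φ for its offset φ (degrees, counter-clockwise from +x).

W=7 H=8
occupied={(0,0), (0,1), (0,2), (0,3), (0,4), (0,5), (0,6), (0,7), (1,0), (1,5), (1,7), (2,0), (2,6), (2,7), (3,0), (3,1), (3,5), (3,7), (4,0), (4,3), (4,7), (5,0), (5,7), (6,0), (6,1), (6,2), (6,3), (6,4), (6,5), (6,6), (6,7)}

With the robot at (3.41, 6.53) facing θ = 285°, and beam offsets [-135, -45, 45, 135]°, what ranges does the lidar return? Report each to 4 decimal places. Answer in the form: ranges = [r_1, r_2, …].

ranges = [0.4734, 0.6120, 2.9907, 0.5427]

beam 1: φ=-135°, α=150°
  d=(-0.8660,0.5000)  start (3,6)  tX=0.4734 tY=0.9400  stride 1/|dx|=1.1547 1/|dy|=2.0000
    cross x-line → (2,6), t=0.4734 (wall)
  → r_1 = 0.4734
beam 2: φ=-45°, α=240°
  d=(-0.5000,-0.8660)  start (3,6)  tX=0.8200 tY=0.6120  stride 1/|dx|=2.0000 1/|dy|=1.1547
    cross y-line → (3,5), t=0.6120 (wall)
  → r_2 = 0.6120
beam 3: φ=45°, α=330°
  d=(0.8660,-0.5000)  start (3,6)  tX=0.6813 tY=1.0600  stride 1/|dx|=1.1547 1/|dy|=2.0000
    cross x-line → (4,6), t=0.6813
    cross y-line → (4,5), t=1.0600
    cross x-line → (5,5), t=1.8360
    cross x-line → (6,5), t=2.9907 (wall)
  → r_3 = 2.9907
beam 4: φ=135°, α=60°
  d=(0.5000,0.8660)  start (3,6)  tX=1.1800 tY=0.5427  stride 1/|dx|=2.0000 1/|dy|=1.1547
    cross y-line → (3,7), t=0.5427 (wall)
  → r_4 = 0.5427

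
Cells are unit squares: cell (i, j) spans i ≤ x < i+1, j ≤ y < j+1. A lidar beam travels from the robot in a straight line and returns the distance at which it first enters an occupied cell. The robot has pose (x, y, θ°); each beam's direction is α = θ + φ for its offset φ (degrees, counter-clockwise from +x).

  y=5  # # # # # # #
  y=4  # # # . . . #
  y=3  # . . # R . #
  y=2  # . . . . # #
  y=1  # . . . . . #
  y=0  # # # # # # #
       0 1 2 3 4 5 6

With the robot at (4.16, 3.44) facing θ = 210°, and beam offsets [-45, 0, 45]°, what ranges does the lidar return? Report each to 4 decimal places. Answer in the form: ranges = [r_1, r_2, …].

beam 1: φ=-45°, α=165°
  d=(-0.9659,0.2588)  start (4,3)  tX=0.1656 tY=2.1637  stride 1/|dx|=1.0353 1/|dy|=3.8637
    cross x-line → (3,3), t=0.1656 (wall)
  → r_1 = 0.1656
beam 2: φ=0°, α=210°
  d=(-0.8660,-0.5000)  start (4,3)  tX=0.1848 tY=0.8800  stride 1/|dx|=1.1547 1/|dy|=2.0000
    cross x-line → (3,3), t=0.1848 (wall)
  → r_2 = 0.1848
beam 3: φ=45°, α=255°
  d=(-0.2588,-0.9659)  start (4,3)  tX=0.6182 tY=0.4555  stride 1/|dx|=3.8637 1/|dy|=1.0353
    cross y-line → (4,2), t=0.4555
    cross x-line → (3,2), t=0.6182
    cross y-line → (3,1), t=1.4908
    cross y-line → (3,0), t=2.5261 (wall)
  → r_3 = 2.5261

ranges = [0.1656, 0.1848, 2.5261]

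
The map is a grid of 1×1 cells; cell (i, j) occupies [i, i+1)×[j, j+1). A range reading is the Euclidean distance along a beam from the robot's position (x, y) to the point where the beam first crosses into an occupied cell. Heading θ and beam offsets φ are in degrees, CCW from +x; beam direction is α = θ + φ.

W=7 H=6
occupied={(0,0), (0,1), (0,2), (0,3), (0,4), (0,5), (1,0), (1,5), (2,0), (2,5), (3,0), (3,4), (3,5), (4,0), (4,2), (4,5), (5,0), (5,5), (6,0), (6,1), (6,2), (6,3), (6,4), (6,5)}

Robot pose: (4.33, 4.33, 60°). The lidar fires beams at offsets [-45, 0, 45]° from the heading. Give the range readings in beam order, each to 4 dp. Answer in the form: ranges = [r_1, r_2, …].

ranges = [1.7289, 0.7736, 0.6936]

beam 1: φ=-45°, α=15°
  direction (0.9659, 0.2588); cell (4,4); t to first gridline: x 0.6936, y 2.5887 (then +1.0353 / +3.8637)
    (5,4) via x @ 0.6936
    (6,4) via x @ 1.7289  # hit
  → r_1 = 1.7289
beam 2: φ=0°, α=60°
  direction (0.5000, 0.8660); cell (4,4); t to first gridline: x 1.3400, y 0.7736 (then +2.0000 / +1.1547)
    (4,5) via y @ 0.7736  # hit
  → r_2 = 0.7736
beam 3: φ=45°, α=105°
  direction (-0.2588, 0.9659); cell (4,4); t to first gridline: x 1.2750, y 0.6936 (then +3.8637 / +1.0353)
    (4,5) via y @ 0.6936  # hit
  → r_3 = 0.6936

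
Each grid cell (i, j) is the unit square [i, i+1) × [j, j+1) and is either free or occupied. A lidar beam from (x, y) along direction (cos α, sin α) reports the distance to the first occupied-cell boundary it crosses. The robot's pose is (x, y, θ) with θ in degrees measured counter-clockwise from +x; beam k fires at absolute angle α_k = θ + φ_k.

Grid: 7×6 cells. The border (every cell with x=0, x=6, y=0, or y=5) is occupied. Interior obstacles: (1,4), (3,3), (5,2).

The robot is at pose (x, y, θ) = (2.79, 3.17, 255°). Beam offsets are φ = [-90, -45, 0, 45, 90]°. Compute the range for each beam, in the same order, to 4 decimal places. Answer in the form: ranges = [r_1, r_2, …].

beam 1: φ=-90°, α=165°
  direction (-0.9659, 0.2588); cell (2,3); t to first gridline: x 0.8179, y 3.2069 (then +1.0353 / +3.8637)
    (1,3) via x @ 0.8179
    (0,3) via x @ 1.8531  # hit
  → r_1 = 1.8531
beam 2: φ=-45°, α=210°
  direction (-0.8660, -0.5000); cell (2,3); t to first gridline: x 0.9122, y 0.3400 (then +1.1547 / +2.0000)
    (2,2) via y @ 0.3400
    (1,2) via x @ 0.9122
    (0,2) via x @ 2.0669  # hit
  → r_2 = 2.0669
beam 3: φ=0°, α=255°
  direction (-0.2588, -0.9659); cell (2,3); t to first gridline: x 3.0523, y 0.1760 (then +3.8637 / +1.0353)
    (2,2) via y @ 0.1760
    (2,1) via y @ 1.2113
    (2,0) via y @ 2.2465  # hit
  → r_3 = 2.2465
beam 4: φ=45°, α=300°
  direction (0.5000, -0.8660); cell (2,3); t to first gridline: x 0.4200, y 0.1963 (then +2.0000 / +1.1547)
    (2,2) via y @ 0.1963
    (3,2) via x @ 0.4200
    (3,1) via y @ 1.3510
    (4,1) via x @ 2.4200
    (4,0) via y @ 2.5057  # hit
  → r_4 = 2.5057
beam 5: φ=90°, α=345°
  direction (0.9659, -0.2588); cell (2,3); t to first gridline: x 0.2174, y 0.6568 (then +1.0353 / +3.8637)
    (3,3) via x @ 0.2174  # hit
  → r_5 = 0.2174

ranges = [1.8531, 2.0669, 2.2465, 2.5057, 0.2174]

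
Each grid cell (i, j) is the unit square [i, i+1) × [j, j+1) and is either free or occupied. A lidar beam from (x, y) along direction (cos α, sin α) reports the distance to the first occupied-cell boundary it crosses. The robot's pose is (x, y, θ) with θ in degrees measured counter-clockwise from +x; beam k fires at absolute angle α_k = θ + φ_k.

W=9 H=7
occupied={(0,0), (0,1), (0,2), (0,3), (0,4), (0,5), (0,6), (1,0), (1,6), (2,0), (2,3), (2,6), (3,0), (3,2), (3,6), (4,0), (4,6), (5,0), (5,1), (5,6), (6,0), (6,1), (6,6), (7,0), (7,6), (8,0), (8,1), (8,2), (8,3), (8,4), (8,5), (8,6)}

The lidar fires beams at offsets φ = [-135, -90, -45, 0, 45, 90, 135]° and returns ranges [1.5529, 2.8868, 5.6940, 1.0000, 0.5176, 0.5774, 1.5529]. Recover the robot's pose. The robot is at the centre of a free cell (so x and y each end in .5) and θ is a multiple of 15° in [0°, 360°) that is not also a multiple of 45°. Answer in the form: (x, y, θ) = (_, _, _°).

Candidates: 31 free-cell centres × 16 headings = 496 poses. Raycast each; keep the one whose scan matches to 4 dp.
  (5.5, 3.5, 105°): beam 1 = 2.8868 ≠ 1.5529 ✗
  (4.5, 5.5, 60°): beam 1 = 3.6235 ≠ 1.5529 ✗
  (7.5, 4.5, 330°): beam 1 = 4.6587 ≠ 1.5529 ✗
  (1.5, 2.5, 105°): beam 1 = 3.0000 ≠ 1.5529 ✗
  (2.5, 1.5, 120°): beam 1 = 1.9319 ≠ 1.5529 ✗
  …
  (2.5, 5.5, 30°): r_1=1.5529, r_2=2.8868, r_3=5.6940, r_4=1.0000, r_5=0.5176, r_6=0.5774, r_7=1.5529 — all match ✓
Only this pose fits every beam.

(x, y, θ) = (2.5, 5.5, 30°)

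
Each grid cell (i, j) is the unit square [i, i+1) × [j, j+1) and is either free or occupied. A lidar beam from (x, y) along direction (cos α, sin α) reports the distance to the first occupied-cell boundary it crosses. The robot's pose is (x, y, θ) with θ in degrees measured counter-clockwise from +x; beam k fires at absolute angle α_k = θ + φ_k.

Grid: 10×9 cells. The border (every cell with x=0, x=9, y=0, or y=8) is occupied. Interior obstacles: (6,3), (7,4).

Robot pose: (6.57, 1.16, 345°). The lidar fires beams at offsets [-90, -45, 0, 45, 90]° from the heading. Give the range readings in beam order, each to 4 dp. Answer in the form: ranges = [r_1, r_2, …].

beam 1: φ=-90°, α=255°
  cosα=-0.2588 sinα=-0.9659 | (6,1) | tMaxX 2.2023 tMaxY 0.1656 | tΔX 3.8637 tΔY 1.0353
    t=0.1656 [y] (6,0) — stop
  → r_1 = 0.1656
beam 2: φ=-45°, α=300°
  cosα=0.5000 sinα=-0.8660 | (6,1) | tMaxX 0.8600 tMaxY 0.1848 | tΔX 2.0000 tΔY 1.1547
    t=0.1848 [y] (6,0) — stop
  → r_2 = 0.1848
beam 3: φ=0°, α=345°
  cosα=0.9659 sinα=-0.2588 | (6,1) | tMaxX 0.4452 tMaxY 0.6182 | tΔX 1.0353 tΔY 3.8637
    t=0.4452 [x] (7,1)
    t=0.6182 [y] (7,0) — stop
  → r_3 = 0.6182
beam 4: φ=45°, α=30°
  cosα=0.8660 sinα=0.5000 | (6,1) | tMaxX 0.4965 tMaxY 1.6800 | tΔX 1.1547 tΔY 2.0000
    t=0.4965 [x] (7,1)
    t=1.6512 [x] (8,1)
    t=1.6800 [y] (8,2)
    t=2.8059 [x] (9,2) — stop
  → r_4 = 2.8059
beam 5: φ=90°, α=75°
  cosα=0.2588 sinα=0.9659 | (6,1) | tMaxX 1.6614 tMaxY 0.8696 | tΔX 3.8637 tΔY 1.0353
    t=0.8696 [y] (6,2)
    t=1.6614 [x] (7,2)
    t=1.9049 [y] (7,3)
    t=2.9402 [y] (7,4) — stop
  → r_5 = 2.9402

ranges = [0.1656, 0.1848, 0.6182, 2.8059, 2.9402]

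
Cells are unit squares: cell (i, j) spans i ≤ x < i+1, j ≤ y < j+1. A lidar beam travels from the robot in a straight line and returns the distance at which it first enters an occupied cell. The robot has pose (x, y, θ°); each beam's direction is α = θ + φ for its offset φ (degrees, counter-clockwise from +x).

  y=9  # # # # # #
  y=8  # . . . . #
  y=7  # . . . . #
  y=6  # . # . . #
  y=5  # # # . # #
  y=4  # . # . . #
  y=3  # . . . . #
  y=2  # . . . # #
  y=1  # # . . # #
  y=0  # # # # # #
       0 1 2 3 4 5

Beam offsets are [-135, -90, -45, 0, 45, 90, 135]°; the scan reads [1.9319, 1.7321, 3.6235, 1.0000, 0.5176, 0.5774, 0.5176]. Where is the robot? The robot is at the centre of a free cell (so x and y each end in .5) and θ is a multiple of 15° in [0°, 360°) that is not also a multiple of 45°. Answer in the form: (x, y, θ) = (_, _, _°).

(x, y, θ) = (1.5, 8.5, 30°)

The pose lattice has 24·16 = 384 candidates. Test each by forward raycasting.
  (4.5, 7.5, 195°): beam 1 = 1.0000 ≠ 1.9319 ✗
  (1.5, 7.5, 300°): beam 1 = 0.5176 ≠ 1.9319 ✗
  (2.5, 8.5, 150°): beam 2 = 0.5774 ≠ 1.7321 ✗
  (1.5, 7.5, 285°): beam 1 = 0.5774 ≠ 1.9319 ✗
  …
  (1.5, 8.5, 30°): r_1=1.9319, r_2=1.7321, r_3=3.6235, r_4=1.0000, r_5=0.5176, r_6=0.5774, r_7=0.5176 — all match ✓
No second candidate reproduces the full scan.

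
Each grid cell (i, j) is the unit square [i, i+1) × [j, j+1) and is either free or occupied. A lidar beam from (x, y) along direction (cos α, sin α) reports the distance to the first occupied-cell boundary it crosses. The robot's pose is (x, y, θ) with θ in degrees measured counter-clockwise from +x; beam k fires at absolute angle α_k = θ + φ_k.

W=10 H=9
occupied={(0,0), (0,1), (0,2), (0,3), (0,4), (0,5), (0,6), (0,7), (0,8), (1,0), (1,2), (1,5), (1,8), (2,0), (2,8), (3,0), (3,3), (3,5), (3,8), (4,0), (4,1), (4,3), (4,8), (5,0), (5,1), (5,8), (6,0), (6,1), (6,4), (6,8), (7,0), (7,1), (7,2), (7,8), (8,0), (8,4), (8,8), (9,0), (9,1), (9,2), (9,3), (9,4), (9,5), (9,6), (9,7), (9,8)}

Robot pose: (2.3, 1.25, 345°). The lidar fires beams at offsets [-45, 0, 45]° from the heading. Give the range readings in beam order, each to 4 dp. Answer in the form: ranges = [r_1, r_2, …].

ranges = [0.2887, 0.9659, 6.5818]

beam 1: φ=-45°, α=300°
  direction (0.5000, -0.8660); cell (2,1); t to first gridline: x 1.4000, y 0.2887 (then +2.0000 / +1.1547)
    (2,0) via y @ 0.2887  # hit
  → r_1 = 0.2887
beam 2: φ=0°, α=345°
  direction (0.9659, -0.2588); cell (2,1); t to first gridline: x 0.7247, y 0.9659 (then +1.0353 / +3.8637)
    (3,1) via x @ 0.7247
    (3,0) via y @ 0.9659  # hit
  → r_2 = 0.9659
beam 3: φ=45°, α=30°
  direction (0.8660, 0.5000); cell (2,1); t to first gridline: x 0.8083, y 1.5000 (then +1.1547 / +2.0000)
    (3,1) via x @ 0.8083
    (3,2) via y @ 1.5000
    (4,2) via x @ 1.9630
    (5,2) via x @ 3.1177
    (5,3) via y @ 3.5000
    (6,3) via x @ 4.2724
    (7,3) via x @ 5.4271
    (7,4) via y @ 5.5000
    (8,4) via x @ 6.5818  # hit
  → r_3 = 6.5818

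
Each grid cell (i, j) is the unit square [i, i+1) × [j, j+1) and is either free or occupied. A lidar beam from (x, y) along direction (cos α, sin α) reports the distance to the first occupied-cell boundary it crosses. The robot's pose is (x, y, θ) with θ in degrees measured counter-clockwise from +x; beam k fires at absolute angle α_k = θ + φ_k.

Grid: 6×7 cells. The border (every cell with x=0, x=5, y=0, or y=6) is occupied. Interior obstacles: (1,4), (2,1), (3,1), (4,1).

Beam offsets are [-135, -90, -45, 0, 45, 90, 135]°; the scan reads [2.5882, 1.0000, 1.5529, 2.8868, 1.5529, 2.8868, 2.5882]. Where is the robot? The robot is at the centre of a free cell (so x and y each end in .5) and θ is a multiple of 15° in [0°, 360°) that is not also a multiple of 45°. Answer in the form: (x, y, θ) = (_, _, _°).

Enumerate (i+0.5, j+0.5, θ) over the 16 free cells and 16 admissible headings. For each, cast all 7 beams and compare to the given ranges.
  (1.5, 1.5, 15°): beam 1 = 0.5774 ≠ 2.5882 ✗
  (3.5, 3.5, 255°): beam 1 = 2.8868 ≠ 2.5882 ✗
  (2.5, 5.5, 60°): beam 1 = 3.6235 ≠ 2.5882 ✗
  (3.5, 4.5, 120°): beam 1 = 1.5529 ≠ 2.5882 ✗
  (2.5, 2.5, 75°): beam 1 = 0.5774 ≠ 2.5882 ✗
  …
  (2.5, 3.5, 240°): r_1=2.5882, r_2=1.0000, r_3=1.5529, r_4=2.8868, r_5=1.5529, r_6=2.8868, r_7=2.5882 — all match ✓
Unique over the lattice → pose = (2.5, 3.5, 240°).

(x, y, θ) = (2.5, 3.5, 240°)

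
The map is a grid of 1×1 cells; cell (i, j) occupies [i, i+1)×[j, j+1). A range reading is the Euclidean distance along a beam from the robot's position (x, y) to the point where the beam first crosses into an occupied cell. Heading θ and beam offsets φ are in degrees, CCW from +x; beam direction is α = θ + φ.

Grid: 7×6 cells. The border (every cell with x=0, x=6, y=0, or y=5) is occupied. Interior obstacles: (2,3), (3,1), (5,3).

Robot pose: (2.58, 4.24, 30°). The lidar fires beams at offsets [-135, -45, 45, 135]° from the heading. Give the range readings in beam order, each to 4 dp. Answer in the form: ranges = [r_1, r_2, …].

beam 1: φ=-135°, α=255°
  direction (-0.2588, -0.9659); cell (2,4); t to first gridline: x 2.2409, y 0.2485 (then +3.8637 / +1.0353)
    (2,3) via y @ 0.2485  # hit
  → r_1 = 0.2485
beam 2: φ=-45°, α=345°
  direction (0.9659, -0.2588); cell (2,4); t to first gridline: x 0.4348, y 0.9273 (then +1.0353 / +3.8637)
    (3,4) via x @ 0.4348
    (3,3) via y @ 0.9273
    (4,3) via x @ 1.4701
    (5,3) via x @ 2.5054  # hit
  → r_2 = 2.5054
beam 3: φ=45°, α=75°
  direction (0.2588, 0.9659); cell (2,4); t to first gridline: x 1.6228, y 0.7868 (then +3.8637 / +1.0353)
    (2,5) via y @ 0.7868  # hit
  → r_3 = 0.7868
beam 4: φ=135°, α=165°
  direction (-0.9659, 0.2588); cell (2,4); t to first gridline: x 0.6005, y 2.9364 (then +1.0353 / +3.8637)
    (1,4) via x @ 0.6005
    (0,4) via x @ 1.6357  # hit
  → r_4 = 1.6357

ranges = [0.2485, 2.5054, 0.7868, 1.6357]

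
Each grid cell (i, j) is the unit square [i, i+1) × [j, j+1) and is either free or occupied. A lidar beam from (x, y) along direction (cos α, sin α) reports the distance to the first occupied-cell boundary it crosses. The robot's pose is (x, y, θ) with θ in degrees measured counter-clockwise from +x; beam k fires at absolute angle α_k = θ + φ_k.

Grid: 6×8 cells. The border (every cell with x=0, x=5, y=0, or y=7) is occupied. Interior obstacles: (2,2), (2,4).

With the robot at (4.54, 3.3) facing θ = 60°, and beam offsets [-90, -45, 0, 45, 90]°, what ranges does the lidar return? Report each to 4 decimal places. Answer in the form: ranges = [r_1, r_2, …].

beam 1: φ=-90°, α=330°
  d=(0.8660,-0.5000)  start (4,3)  tX=0.5312 tY=0.6000  stride 1/|dx|=1.1547 1/|dy|=2.0000
    cross x-line → (5,3), t=0.5312 (wall)
  → r_1 = 0.5312
beam 2: φ=-45°, α=15°
  d=(0.9659,0.2588)  start (4,3)  tX=0.4762 tY=2.7046  stride 1/|dx|=1.0353 1/|dy|=3.8637
    cross x-line → (5,3), t=0.4762 (wall)
  → r_2 = 0.4762
beam 3: φ=0°, α=60°
  d=(0.5000,0.8660)  start (4,3)  tX=0.9200 tY=0.8083  stride 1/|dx|=2.0000 1/|dy|=1.1547
    cross y-line → (4,4), t=0.8083
    cross x-line → (5,4), t=0.9200 (wall)
  → r_3 = 0.9200
beam 4: φ=45°, α=105°
  d=(-0.2588,0.9659)  start (4,3)  tX=2.0864 tY=0.7247  stride 1/|dx|=3.8637 1/|dy|=1.0353
    cross y-line → (4,4), t=0.7247
    cross y-line → (4,5), t=1.7600
    cross x-line → (3,5), t=2.0864
    cross y-line → (3,6), t=2.7952
    cross y-line → (3,7), t=3.8305 (wall)
  → r_4 = 3.8305
beam 5: φ=90°, α=150°
  d=(-0.8660,0.5000)  start (4,3)  tX=0.6235 tY=1.4000  stride 1/|dx|=1.1547 1/|dy|=2.0000
    cross x-line → (3,3), t=0.6235
    cross y-line → (3,4), t=1.4000
    cross x-line → (2,4), t=1.7782 (wall)
  → r_5 = 1.7782

ranges = [0.5312, 0.4762, 0.9200, 3.8305, 1.7782]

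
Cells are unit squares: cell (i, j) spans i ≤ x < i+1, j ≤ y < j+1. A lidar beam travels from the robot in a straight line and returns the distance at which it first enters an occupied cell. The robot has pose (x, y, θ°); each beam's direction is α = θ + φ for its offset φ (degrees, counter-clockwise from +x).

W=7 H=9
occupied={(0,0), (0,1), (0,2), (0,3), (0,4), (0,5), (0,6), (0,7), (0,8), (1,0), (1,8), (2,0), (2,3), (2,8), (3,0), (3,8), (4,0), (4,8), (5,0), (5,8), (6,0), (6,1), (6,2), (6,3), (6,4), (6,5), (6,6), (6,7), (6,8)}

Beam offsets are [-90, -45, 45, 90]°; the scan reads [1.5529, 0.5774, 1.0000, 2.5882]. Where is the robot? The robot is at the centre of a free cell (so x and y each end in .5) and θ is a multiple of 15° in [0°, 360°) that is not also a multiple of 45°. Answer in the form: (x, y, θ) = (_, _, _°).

The pose lattice has 34·16 = 544 candidates. Test each by forward raycasting.
  (1.5, 2.5, 300°): beam 1 = 0.5774 ≠ 1.5529 ✗
  (5.5, 1.5, 120°): beam 1 = 0.5774 ≠ 1.5529 ✗
  (1.5, 7.5, 15°): beam 1 = 3.6235 ≠ 1.5529 ✗
  (3.5, 7.5, 285°): beam 1 = 2.5882 ≠ 1.5529 ✗
  (2.5, 1.5, 30°): beam 1 = 0.5774 ≠ 1.5529 ✗
  …
  (1.5, 6.5, 195°): r_1=1.5529, r_2=0.5774, r_3=1.0000, r_4=2.5882 — all match ✓
No second candidate reproduces the full scan.

(x, y, θ) = (1.5, 6.5, 195°)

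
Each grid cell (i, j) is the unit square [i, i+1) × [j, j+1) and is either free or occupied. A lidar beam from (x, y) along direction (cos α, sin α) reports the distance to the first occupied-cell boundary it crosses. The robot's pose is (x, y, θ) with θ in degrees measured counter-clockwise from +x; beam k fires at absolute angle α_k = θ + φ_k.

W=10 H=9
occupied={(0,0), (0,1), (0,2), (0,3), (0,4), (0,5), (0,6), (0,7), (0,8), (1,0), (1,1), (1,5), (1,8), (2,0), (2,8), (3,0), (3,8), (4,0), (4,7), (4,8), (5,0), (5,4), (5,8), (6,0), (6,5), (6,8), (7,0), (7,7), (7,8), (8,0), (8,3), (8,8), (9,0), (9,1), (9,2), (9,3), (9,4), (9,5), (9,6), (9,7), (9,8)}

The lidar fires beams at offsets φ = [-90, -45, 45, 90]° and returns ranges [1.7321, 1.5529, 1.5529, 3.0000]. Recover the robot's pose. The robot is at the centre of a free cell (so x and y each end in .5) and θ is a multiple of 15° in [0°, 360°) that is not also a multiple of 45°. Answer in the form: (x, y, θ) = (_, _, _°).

The pose lattice has 49·16 = 784 candidates. Test each by forward raycasting.
  (4.5, 2.5, 15°): beam 1 = 1.5529 ≠ 1.7321 ✗
  (8.5, 1.5, 105°): beam 1 = 0.5176 ≠ 1.7321 ✗
  (4.5, 4.5, 120°): beam 1 = 0.5774 ≠ 1.7321 ✗
  (5.5, 7.5, 120°): beam 1 = 1.0000 ≠ 1.7321 ✗
  …
  (2.5, 2.5, 240°): r_1=1.7321, r_2=1.5529, r_3=1.5529, r_4=3.0000 — all match ✓
No second candidate reproduces the full scan.

(x, y, θ) = (2.5, 2.5, 240°)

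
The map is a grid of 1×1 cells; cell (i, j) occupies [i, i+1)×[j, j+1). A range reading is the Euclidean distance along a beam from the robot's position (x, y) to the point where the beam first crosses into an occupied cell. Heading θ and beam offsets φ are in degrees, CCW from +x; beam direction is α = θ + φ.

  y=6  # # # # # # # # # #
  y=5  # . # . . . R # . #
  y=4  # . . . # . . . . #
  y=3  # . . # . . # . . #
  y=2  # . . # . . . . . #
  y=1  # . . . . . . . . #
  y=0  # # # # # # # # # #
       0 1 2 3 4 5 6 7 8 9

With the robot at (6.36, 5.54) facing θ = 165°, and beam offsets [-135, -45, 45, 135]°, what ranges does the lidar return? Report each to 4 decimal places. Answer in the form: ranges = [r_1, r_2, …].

beam 1: φ=-135°, α=30°
  direction (0.8660, 0.5000); cell (6,5); t to first gridline: x 0.7390, y 0.9200 (then +1.1547 / +2.0000)
    (7,5) via x @ 0.7390  # hit
  → r_1 = 0.7390
beam 2: φ=-45°, α=120°
  direction (-0.5000, 0.8660); cell (6,5); t to first gridline: x 0.7200, y 0.5312 (then +2.0000 / +1.1547)
    (6,6) via y @ 0.5312  # hit
  → r_2 = 0.5312
beam 3: φ=45°, α=210°
  direction (-0.8660, -0.5000); cell (6,5); t to first gridline: x 0.4157, y 1.0800 (then +1.1547 / +2.0000)
    (5,5) via x @ 0.4157
    (5,4) via y @ 1.0800
    (4,4) via x @ 1.5704  # hit
  → r_3 = 1.5704
beam 4: φ=135°, α=300°
  direction (0.5000, -0.8660); cell (6,5); t to first gridline: x 1.2800, y 0.6235 (then +2.0000 / +1.1547)
    (6,4) via y @ 0.6235
    (7,4) via x @ 1.2800
    (7,3) via y @ 1.7782
    (7,2) via y @ 2.9329
    (8,2) via x @ 3.2800
    (8,1) via y @ 4.0876
    (8,0) via y @ 5.2423  # hit
  → r_4 = 5.2423

ranges = [0.7390, 0.5312, 1.5704, 5.2423]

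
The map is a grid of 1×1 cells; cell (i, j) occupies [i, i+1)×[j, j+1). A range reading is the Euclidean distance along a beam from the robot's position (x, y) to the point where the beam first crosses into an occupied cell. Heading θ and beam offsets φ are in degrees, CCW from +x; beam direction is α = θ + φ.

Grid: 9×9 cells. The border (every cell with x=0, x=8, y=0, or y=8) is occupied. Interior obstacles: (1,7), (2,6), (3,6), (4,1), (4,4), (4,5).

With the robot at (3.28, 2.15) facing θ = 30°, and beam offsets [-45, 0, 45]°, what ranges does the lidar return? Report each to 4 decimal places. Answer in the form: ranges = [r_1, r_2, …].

beam 1: φ=-45°, α=345°
  cosα=0.9659 sinα=-0.2588 | (3,2) | tMaxX 0.7454 tMaxY 0.5796 | tΔX 1.0353 tΔY 3.8637
    t=0.5796 [y] (3,1)
    t=0.7454 [x] (4,1) — stop
  → r_1 = 0.7454
beam 2: φ=0°, α=30°
  cosα=0.8660 sinα=0.5000 | (3,2) | tMaxX 0.8314 tMaxY 1.7000 | tΔX 1.1547 tΔY 2.0000
    t=0.8314 [x] (4,2)
    t=1.7000 [y] (4,3)
    t=1.9861 [x] (5,3)
    t=3.1408 [x] (6,3)
    t=3.7000 [y] (6,4)
    t=4.2955 [x] (7,4)
    t=5.4502 [x] (8,4) — stop
  → r_2 = 5.4502
beam 3: φ=45°, α=75°
  cosα=0.2588 sinα=0.9659 | (3,2) | tMaxX 2.7819 tMaxY 0.8800 | tΔX 3.8637 tΔY 1.0353
    t=0.8800 [y] (3,3)
    t=1.9153 [y] (3,4)
    t=2.7819 [x] (4,4) — stop
  → r_3 = 2.7819

ranges = [0.7454, 5.4502, 2.7819]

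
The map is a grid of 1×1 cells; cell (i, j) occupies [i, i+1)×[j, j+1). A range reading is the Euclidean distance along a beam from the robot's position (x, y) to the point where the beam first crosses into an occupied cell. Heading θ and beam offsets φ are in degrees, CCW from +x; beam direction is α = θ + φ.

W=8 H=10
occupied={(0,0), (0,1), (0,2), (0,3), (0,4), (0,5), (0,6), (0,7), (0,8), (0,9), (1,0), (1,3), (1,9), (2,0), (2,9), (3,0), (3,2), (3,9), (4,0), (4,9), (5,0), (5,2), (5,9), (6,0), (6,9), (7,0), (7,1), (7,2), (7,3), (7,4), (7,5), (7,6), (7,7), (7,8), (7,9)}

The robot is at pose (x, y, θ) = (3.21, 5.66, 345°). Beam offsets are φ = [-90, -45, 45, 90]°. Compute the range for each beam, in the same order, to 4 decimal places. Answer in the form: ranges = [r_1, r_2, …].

beam 1: φ=-90°, α=255°
  direction (-0.2588, -0.9659); cell (3,5); t to first gridline: x 0.8114, y 0.6833 (then +3.8637 / +1.0353)
    (3,4) via y @ 0.6833
    (2,4) via x @ 0.8114
    (2,3) via y @ 1.7186
    (2,2) via y @ 2.7538
    (2,1) via y @ 3.7891
    (1,1) via x @ 4.6751
    (1,0) via y @ 4.8244  # hit
  → r_1 = 4.8244
beam 2: φ=-45°, α=300°
  direction (0.5000, -0.8660); cell (3,5); t to first gridline: x 1.5800, y 0.7621 (then +2.0000 / +1.1547)
    (3,4) via y @ 0.7621
    (4,4) via x @ 1.5800
    (4,3) via y @ 1.9168
    (4,2) via y @ 3.0715
    (5,2) via x @ 3.5800  # hit
  → r_2 = 3.5800
beam 3: φ=45°, α=30°
  direction (0.8660, 0.5000); cell (3,5); t to first gridline: x 0.9122, y 0.6800 (then +1.1547 / +2.0000)
    (3,6) via y @ 0.6800
    (4,6) via x @ 0.9122
    (5,6) via x @ 2.0669
    (5,7) via y @ 2.6800
    (6,7) via x @ 3.2216
    (7,7) via x @ 4.3763  # hit
  → r_3 = 4.3763
beam 4: φ=90°, α=75°
  direction (0.2588, 0.9659); cell (3,5); t to first gridline: x 3.0523, y 0.3520 (then +3.8637 / +1.0353)
    (3,6) via y @ 0.3520
    (3,7) via y @ 1.3873
    (3,8) via y @ 2.4225
    (4,8) via x @ 3.0523
    (4,9) via y @ 3.4578  # hit
  → r_4 = 3.4578

ranges = [4.8244, 3.5800, 4.3763, 3.4578]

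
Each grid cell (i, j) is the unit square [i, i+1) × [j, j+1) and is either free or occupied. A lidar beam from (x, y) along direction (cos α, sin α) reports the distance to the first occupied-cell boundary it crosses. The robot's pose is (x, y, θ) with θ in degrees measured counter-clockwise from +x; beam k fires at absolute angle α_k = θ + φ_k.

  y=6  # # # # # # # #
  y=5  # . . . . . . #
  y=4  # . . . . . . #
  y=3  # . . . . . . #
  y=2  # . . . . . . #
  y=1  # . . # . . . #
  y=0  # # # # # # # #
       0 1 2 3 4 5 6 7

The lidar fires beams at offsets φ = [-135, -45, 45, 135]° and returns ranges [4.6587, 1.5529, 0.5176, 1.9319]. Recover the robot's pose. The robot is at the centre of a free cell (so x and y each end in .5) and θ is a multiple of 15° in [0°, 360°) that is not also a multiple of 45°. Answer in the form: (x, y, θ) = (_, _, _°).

(x, y, θ) = (5.5, 5.5, 30°)

The pose lattice has 29·16 = 464 candidates. Test each by forward raycasting.
  (4.5, 3.5, 15°): beam 1 = 1.7321 ≠ 4.6587 ✗
  (6.5, 1.5, 300°): beam 1 = 5.6940 ≠ 4.6587 ✗
  (2.5, 2.5, 210°): beam 1 = 3.6235 ≠ 4.6587 ✗
  (6.5, 4.5, 240°): beam 1 = 1.5529 ≠ 4.6587 ✗
  (6.5, 3.5, 345°): beam 1 = 3.0000 ≠ 4.6587 ✗
  …
  (5.5, 5.5, 30°): r_1=4.6587, r_2=1.5529, r_3=0.5176, r_4=1.9319 — all match ✓
Only this pose fits every beam.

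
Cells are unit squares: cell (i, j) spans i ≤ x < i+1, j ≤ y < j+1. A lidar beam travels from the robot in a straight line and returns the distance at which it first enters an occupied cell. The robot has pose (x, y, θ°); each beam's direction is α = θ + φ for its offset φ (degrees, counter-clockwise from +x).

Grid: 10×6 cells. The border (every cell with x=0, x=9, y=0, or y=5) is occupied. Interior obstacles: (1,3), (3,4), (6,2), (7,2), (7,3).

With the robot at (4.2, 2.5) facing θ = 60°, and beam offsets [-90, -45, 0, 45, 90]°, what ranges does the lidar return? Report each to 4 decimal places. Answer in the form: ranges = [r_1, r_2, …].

beam 1: φ=-90°, α=330°
  dir = (cos 330°, sin 330°) = (0.8660, -0.5000); from cell (4,2)
  next x-line at t=0.9238, next y-line at t=1.0000; Δt_x=1.1547, Δt_y=2.0000
    x: enter (5,2) at t=0.9238
    y: enter (5,1) at t=1.0000
    x: enter (6,1) at t=2.0785
    y: enter (6,0) at t=3.0000 ← occupied
  → r_1 = 3.0000
beam 2: φ=-45°, α=15°
  dir = (cos 15°, sin 15°) = (0.9659, 0.2588); from cell (4,2)
  next x-line at t=0.8282, next y-line at t=1.9319; Δt_x=1.0353, Δt_y=3.8637
    x: enter (5,2) at t=0.8282
    x: enter (6,2) at t=1.8635 ← occupied
  → r_2 = 1.8635
beam 3: φ=0°, α=60°
  dir = (cos 60°, sin 60°) = (0.5000, 0.8660); from cell (4,2)
  next x-line at t=1.6000, next y-line at t=0.5774; Δt_x=2.0000, Δt_y=1.1547
    y: enter (4,3) at t=0.5774
    x: enter (5,3) at t=1.6000
    y: enter (5,4) at t=1.7321
    y: enter (5,5) at t=2.8868 ← occupied
  → r_3 = 2.8868
beam 4: φ=45°, α=105°
  dir = (cos 105°, sin 105°) = (-0.2588, 0.9659); from cell (4,2)
  next x-line at t=0.7727, next y-line at t=0.5176; Δt_x=3.8637, Δt_y=1.0353
    y: enter (4,3) at t=0.5176
    x: enter (3,3) at t=0.7727
    y: enter (3,4) at t=1.5529 ← occupied
  → r_4 = 1.5529
beam 5: φ=90°, α=150°
  dir = (cos 150°, sin 150°) = (-0.8660, 0.5000); from cell (4,2)
  next x-line at t=0.2309, next y-line at t=1.0000; Δt_x=1.1547, Δt_y=2.0000
    x: enter (3,2) at t=0.2309
    y: enter (3,3) at t=1.0000
    x: enter (2,3) at t=1.3856
    x: enter (1,3) at t=2.5403 ← occupied
  → r_5 = 2.5403

ranges = [3.0000, 1.8635, 2.8868, 1.5529, 2.5403]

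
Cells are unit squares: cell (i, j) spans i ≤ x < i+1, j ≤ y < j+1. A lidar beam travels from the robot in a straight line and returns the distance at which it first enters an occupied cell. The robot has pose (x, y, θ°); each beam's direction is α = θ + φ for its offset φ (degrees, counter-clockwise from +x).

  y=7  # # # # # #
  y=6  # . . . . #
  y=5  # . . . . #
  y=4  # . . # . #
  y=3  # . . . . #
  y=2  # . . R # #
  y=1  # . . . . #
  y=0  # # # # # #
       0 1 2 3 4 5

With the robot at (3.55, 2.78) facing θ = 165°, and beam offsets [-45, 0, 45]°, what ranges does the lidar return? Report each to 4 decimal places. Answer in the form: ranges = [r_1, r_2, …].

ranges = [4.8728, 2.6400, 2.9445]

beam 1: φ=-45°, α=120°
  d=(-0.5000,0.8660)  start (3,2)  tX=1.1000 tY=0.2540  stride 1/|dx|=2.0000 1/|dy|=1.1547
    cross y-line → (3,3), t=0.2540
    cross x-line → (2,3), t=1.1000
    cross y-line → (2,4), t=1.4087
    cross y-line → (2,5), t=2.5634
    cross x-line → (1,5), t=3.1000
    cross y-line → (1,6), t=3.7181
    cross y-line → (1,7), t=4.8728 (wall)
  → r_1 = 4.8728
beam 2: φ=0°, α=165°
  d=(-0.9659,0.2588)  start (3,2)  tX=0.5694 tY=0.8500  stride 1/|dx|=1.0353 1/|dy|=3.8637
    cross x-line → (2,2), t=0.5694
    cross y-line → (2,3), t=0.8500
    cross x-line → (1,3), t=1.6047
    cross x-line → (0,3), t=2.6400 (wall)
  → r_2 = 2.6400
beam 3: φ=45°, α=210°
  d=(-0.8660,-0.5000)  start (3,2)  tX=0.6351 tY=1.5600  stride 1/|dx|=1.1547 1/|dy|=2.0000
    cross x-line → (2,2), t=0.6351
    cross y-line → (2,1), t=1.5600
    cross x-line → (1,1), t=1.7898
    cross x-line → (0,1), t=2.9445 (wall)
  → r_3 = 2.9445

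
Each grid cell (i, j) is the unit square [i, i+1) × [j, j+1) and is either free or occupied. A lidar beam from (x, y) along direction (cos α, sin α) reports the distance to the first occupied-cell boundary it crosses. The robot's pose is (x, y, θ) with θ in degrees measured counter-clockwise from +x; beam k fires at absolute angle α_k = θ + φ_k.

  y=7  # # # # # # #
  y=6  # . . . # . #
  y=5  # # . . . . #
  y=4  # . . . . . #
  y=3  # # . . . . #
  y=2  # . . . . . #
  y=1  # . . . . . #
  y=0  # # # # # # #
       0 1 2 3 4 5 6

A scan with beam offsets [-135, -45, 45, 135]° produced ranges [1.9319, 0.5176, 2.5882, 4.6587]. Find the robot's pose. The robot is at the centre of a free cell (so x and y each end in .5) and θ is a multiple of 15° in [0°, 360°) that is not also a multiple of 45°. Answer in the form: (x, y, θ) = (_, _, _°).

The pose lattice has 27·16 = 432 candidates. Test each by forward raycasting.
  (1.5, 4.5, 105°): beam 1 = 5.1962 ≠ 1.9319 ✗
  (4.5, 2.5, 60°): beam 1 = 1.5529 ≠ 1.9319 ✗
  (5.5, 4.5, 240°): beam 2 = 3.6235 ≠ 0.5176 ✗
  …
  (5.5, 3.5, 60°): r_1=1.9319, r_2=0.5176, r_3=2.5882, r_4=4.6587 — all match ✓
Only this pose fits every beam.

(x, y, θ) = (5.5, 3.5, 60°)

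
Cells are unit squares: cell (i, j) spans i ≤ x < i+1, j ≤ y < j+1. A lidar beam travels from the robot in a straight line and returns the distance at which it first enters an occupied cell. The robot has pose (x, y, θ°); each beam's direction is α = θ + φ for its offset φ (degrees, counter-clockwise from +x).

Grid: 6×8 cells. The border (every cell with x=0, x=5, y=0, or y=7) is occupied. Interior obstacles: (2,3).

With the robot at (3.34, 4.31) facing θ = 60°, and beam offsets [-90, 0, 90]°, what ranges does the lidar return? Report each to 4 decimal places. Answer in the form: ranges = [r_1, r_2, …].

beam 1: φ=-90°, α=330°
  d=(0.8660,-0.5000)  start (3,4)  tX=0.7621 tY=0.6200  stride 1/|dx|=1.1547 1/|dy|=2.0000
    cross y-line → (3,3), t=0.6200
    cross x-line → (4,3), t=0.7621
    cross x-line → (5,3), t=1.9168 (wall)
  → r_1 = 1.9168
beam 2: φ=0°, α=60°
  d=(0.5000,0.8660)  start (3,4)  tX=1.3200 tY=0.7967  stride 1/|dx|=2.0000 1/|dy|=1.1547
    cross y-line → (3,5), t=0.7967
    cross x-line → (4,5), t=1.3200
    cross y-line → (4,6), t=1.9514
    cross y-line → (4,7), t=3.1061 (wall)
  → r_2 = 3.1061
beam 3: φ=90°, α=150°
  d=(-0.8660,0.5000)  start (3,4)  tX=0.3926 tY=1.3800  stride 1/|dx|=1.1547 1/|dy|=2.0000
    cross x-line → (2,4), t=0.3926
    cross y-line → (2,5), t=1.3800
    cross x-line → (1,5), t=1.5473
    cross x-line → (0,5), t=2.7020 (wall)
  → r_3 = 2.7020

ranges = [1.9168, 3.1061, 2.7020]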